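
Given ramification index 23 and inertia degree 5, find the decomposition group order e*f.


|D_P| = e * f
= 23 * 5
= 115

115


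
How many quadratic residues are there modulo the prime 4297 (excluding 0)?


For prime p, the number of non-zero quadratic residues is (p-1)/2.
= (4297-1)/2
= 2148

2148


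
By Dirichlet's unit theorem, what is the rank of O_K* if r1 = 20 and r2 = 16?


By Dirichlet's unit theorem:
rank = r1 + r2 - 1
= 20 + 16 - 1
= 35

35


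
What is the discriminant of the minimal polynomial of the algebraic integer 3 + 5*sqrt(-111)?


The element 3 + 5*sqrt(-111) has minimal polynomial:
x^2 - 6*x + 2784
Discriminant = (-6)^2 - 4*(2784)
= 36 - 11136
= -11100

-11100


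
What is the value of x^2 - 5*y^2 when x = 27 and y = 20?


x^2 - d*y^2
= 27^2 - 5*20^2
= 729 - 2000
= -1271

-1271


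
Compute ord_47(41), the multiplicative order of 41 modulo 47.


We want ord_47(41), the smallest k >= 1 with 41^k = 1 mod 47.
n = 47 = 47, phi(47) = 46; the order divides phi(n).
Divisors of 46: 1, 2, 23, 46
Repeated squaring mod 47: 41^1 = 41, 41^2 = 36, 41^4 = 27, 41^8 = 24, 41^16 = 12, 41^32 = 3
Test divisors in increasing order:
  k=1: 41^1 = 41 mod 47
  k=2: 41^2 = 36 mod 47
  k=23: 41^23 = 12 * 27 * 36 * 41 = 46 mod 47
  k=46: 41^46 = 3 * 24 * 27 * 36 = 1 mod 47  <- first divisor giving 1
Order = 46

46


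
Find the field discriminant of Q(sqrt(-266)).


For K = Q(sqrt(d)) with d squarefree: disc(K) = d if d = 1 mod 4, and disc(K) = 4d if d = 2 or 3 mod 4.
Here d = -266, and d mod 4 = 2.
d = 2 mod 4, not 1 (O_K = Z[sqrt(d)]), so disc(K) = 4d = 4 * (-266) = -1064

-1064


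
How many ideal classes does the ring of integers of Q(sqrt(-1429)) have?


K = Q(sqrt(-1429)). d mod 4 = 3, so D = disc(K) = 4d = -5716
h(K) equals the number of primitive reduced positive-definite forms (a, b, c) = a*x^2 + b*x*y + c*y^2 with b^2 - 4ac = D,
where reduced means |b| <= a <= c, with b >= 0 whenever |b| = a or a = c, and primitive means gcd(a, b, c) = 1.
Reduced forces 3a^2 <= |D| = 5716, so 1 <= a <= 43; b must have the parity of D, and c = (b^2 - D)/(4a) must be an integer >= a.
Enumerate a = 1..43, b in [-a, a]:
  a=1: (1, 0, 1429)  [1]
  a=2: (2, 2, 715)  [1]
  a=3..4: none
  a=5: (5, -2, 286), (5, 2, 286)  [2]
  a=6..9: none
  a=10: (10, -2, 143), (10, 2, 143)  [2]
  a=11: (11, -2, 130), (11, 2, 130)  [2]
  a=12: none
  a=13: (13, -2, 110), (13, 2, 110)  [2]
  a=14..16: none
  a=17: (17, -8, 85), (17, 8, 85)  [2]
  a=18..21: none
  a=22: (22, -2, 65), (22, 2, 65)  [2]
  a=23..24: none
  a=25: (25, -22, 62), (25, 22, 62)  [2]
  a=26: (26, -2, 55), (26, 2, 55)  [2]
  a=27..30: none
  a=31: (31, -22, 50), (31, 22, 50)  [2]
  a=32..33: none
  a=34: (34, -26, 47), (34, 26, 47)  [2]
  a=35..43: none
Total reduced forms: 1 + 1 + 2 + 2 + 2 + 2 + 2 + 2 + 2 + 2 + 2 + 2 = 22
h = 22

22


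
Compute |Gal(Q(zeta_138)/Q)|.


|Gal(Q(zeta_138)/Q)| = phi(138)
= 44

44


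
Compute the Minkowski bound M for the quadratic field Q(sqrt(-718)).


d = -718, d mod 4 = 2, so disc(K) = 4d = -2872; |disc(K)| = 2872
Imaginary quadratic field, so n = 2, s = r2 = 1, r1 = 0
M = (n!/n^n) * (4/pi)^s * sqrt(|disc(K)|) = (2!/2^2) * (4/pi)^1 * sqrt(2872)
= 0.5 * 1.273240 * 53.591044
= 34.1171

34.1171


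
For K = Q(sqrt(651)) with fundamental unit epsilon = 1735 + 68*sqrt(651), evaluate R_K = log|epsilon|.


epsilon = 1735 + 68*sqrt(651)
= 3469.9997
R = ln(3469.9997)
= 8.1519

8.1519


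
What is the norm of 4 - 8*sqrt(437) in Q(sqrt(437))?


N(a + b*sqrt(d)) = a^2 - d*b^2
= (4)^2 - (437)*(-8)^2
= 16 - 27968
= -27952

-27952


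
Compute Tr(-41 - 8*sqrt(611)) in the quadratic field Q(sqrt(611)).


Tr(a + b*sqrt(d)) = (a + b*sqrt(d)) + (a - b*sqrt(d)) = 2a
= 2 * (-41)
= -82

-82


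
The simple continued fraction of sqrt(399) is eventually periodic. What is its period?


Run the CF algorithm for sqrt(399).
a_0 = floor(sqrt(399)) = 19; set m_0=0, q_0=1.
Recurrence: m' = q*a - m,  q' = (d - m'^2)/q,  a' = floor((a_0 + m')/q').
  step 1: m=19, q=38, a=1
  step 2: m=19, q=1, a=38
a_2 = 2*a_0 = 38, so the period closes here.
sqrt(399) = [19; 1, 38]
Period length = 2

2


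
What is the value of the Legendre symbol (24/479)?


p = 479 is prime, so compute (24/479) with the reciprocity algorithm (Jacobi-symbol steps: pull out 2s via (2/n), flip via reciprocity, reduce):
  pull out 2: (2/479) = +1  (since 479 mod 8 = 7)
  pull out 2: (2/479) = +1  (since 479 mod 8 = 7)
  pull out 2: (2/479) = +1  (since 479 mod 8 = 7)
  reciprocity: (3/479) -> -(479/3)
  reduce: (2/3)
  pull out 2: (2/3) = -1  (since 3 mod 8 = 3)
  (1/3) = 1
Product of signs = 1
(24/479) = 1

1


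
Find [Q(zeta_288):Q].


The degree equals Euler's totient phi(288).
288 = 2^5 * 3^2
phi(288) = 96

96


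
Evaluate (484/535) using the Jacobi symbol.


Compute (484/535) via quadratic reciprocity:
  pull out 2: (2/535) = +1  (since 535 mod 8 = 7)
  pull out 2: (2/535) = +1  (since 535 mod 8 = 7)
  reciprocity: (121/535) -> +(535/121)
  reduce: (51/121)
  reciprocity: (51/121) -> +(121/51)
  reduce: (19/51)
  reciprocity: (19/51) -> -(51/19)
  reduce: (13/19)
  reciprocity: (13/19) -> +(19/13)
  reduce: (6/13)
  pull out 2: (2/13) = -1  (since 13 mod 8 = 5)
  reciprocity: (3/13) -> +(13/3)
  reduce: (1/3)
  (1/3) = 1
Product of signs = 1

1


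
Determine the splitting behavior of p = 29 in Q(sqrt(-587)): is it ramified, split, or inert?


K = Q(sqrt(-587)). Since d mod 4 = 1, disc(K) = -587.
Check p | disc: -587 mod 29 = 22.
p does not divide disc. Compute Legendre symbol (d/p):
22^((29-1)/2) mod 29 = 1
(d/p) = 1, so p splits: (p) = P*P' with e=1, f=1, g=2.
Therefore p is split.

split


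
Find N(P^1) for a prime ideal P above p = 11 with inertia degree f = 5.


N(P^a) = p^(a*f)
= 11^(1*5)
= 11^5
= 161051

161051


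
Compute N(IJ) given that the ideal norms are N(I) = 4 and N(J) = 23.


N(IJ) = N(I) * N(J)
= 4 * 23
= 92

92


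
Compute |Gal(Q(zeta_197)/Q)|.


|Gal(Q(zeta_197)/Q)| = phi(197)
= 196

196


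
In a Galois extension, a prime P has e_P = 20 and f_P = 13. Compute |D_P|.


|D_P| = e * f
= 20 * 13
= 260

260


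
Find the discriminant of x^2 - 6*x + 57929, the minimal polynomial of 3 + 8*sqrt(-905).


The element 3 + 8*sqrt(-905) has minimal polynomial:
x^2 - 6*x + 57929
Discriminant = (-6)^2 - 4*(57929)
= 36 - 231716
= -231680

-231680


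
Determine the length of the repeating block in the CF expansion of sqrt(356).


Run the CF algorithm for sqrt(356).
a_0 = floor(sqrt(356)) = 18; set m_0=0, q_0=1.
Recurrence: m' = q*a - m,  q' = (d - m'^2)/q,  a' = floor((a_0 + m')/q').
  step 1: m=18, q=32, a=1
  step 2: m=14, q=5, a=6
  step 3: m=16, q=20, a=1
  step 4: m=4, q=17, a=1
  step 5: m=13, q=11, a=2
  step 6: m=9, q=25, a=1
  step 7: m=16, q=4, a=8
  step 8: m=16, q=25, a=1
  step 9: m=9, q=11, a=2
  step 10: m=13, q=17, a=1
  step 11: m=4, q=20, a=1
  step 12: m=16, q=5, a=6
  step 13: m=14, q=32, a=1
  step 14: m=18, q=1, a=36
a_14 = 2*a_0 = 36, so the period closes here.
sqrt(356) = [18; 1, 6, 1, 1, 2, 1, 8, 1, 2, 1, 1, 6, 1, 36]
Period length = 14

14


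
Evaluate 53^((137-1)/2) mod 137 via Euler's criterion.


p = 137 is prime and the exponent is (p-1)/2 = 68, so by Euler's criterion 53^68 = (53/137) = +1 or -1 mod 137.
Compute by square-and-multiply:
  68 = 64 + 4 (binary 1000100)
  Repeated squaring mod 137: 53^1 = 53, 53^2 = 69, 53^4 = 103, 53^8 = 60, 53^16 = 38, 53^32 = 74, 53^64 = 133
  53^68 = 53^64 * 53^4 = 133 * 103 mod 137
    133 * 103 = 13699 = 136 mod 137
  53^68 = 136 mod 137
Result 136 = p - 1 = -1 mod 137: 53 is a quadratic non-residue mod 137. As a residue in [0, p-1] the value is 136.
53^68 mod 137 = 136

136


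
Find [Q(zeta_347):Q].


The degree equals Euler's totient phi(347).
347 = 347
phi(347) = 346

346


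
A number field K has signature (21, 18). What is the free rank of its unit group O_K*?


By Dirichlet's unit theorem:
rank = r1 + r2 - 1
= 21 + 18 - 1
= 38

38


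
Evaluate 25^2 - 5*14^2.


x^2 - d*y^2
= 25^2 - 5*14^2
= 625 - 980
= -355

-355


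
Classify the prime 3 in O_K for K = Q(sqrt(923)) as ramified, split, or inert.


K = Q(sqrt(923)). Since d mod 4 = 3, disc(K) = 3692.
Check p | disc: 3692 mod 3 = 2.
p does not divide disc. Compute Legendre symbol (d/p):
2^((3-1)/2) mod 3 = -1
(d/p) = -1, so p is inert: (p) stays prime with e=1, f=2, g=1.
Therefore p is inert.

inert


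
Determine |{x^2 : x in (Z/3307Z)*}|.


For prime p, the number of non-zero quadratic residues is (p-1)/2.
= (3307-1)/2
= 1653

1653


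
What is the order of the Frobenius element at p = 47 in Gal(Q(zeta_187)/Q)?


The Frobenius at p in Gal(Q(zeta_n)/Q) = (Z/nZ)* is the class of p, so its order is ord_187(47), the smallest k >= 1 with 47^k = 1 mod 187.
n = 187 = 11 * 17, phi(187) = 160; the order divides phi(n).
Divisors of 160: 1, 2, 4, 5, 8, 10, 16, 20, 32, 40, 80, 160
Repeated squaring mod 187: 47^1 = 47, 47^2 = 152, 47^4 = 103, 47^8 = 137, 47^16 = 69, 47^32 = 86, 47^64 = 103, 47^128 = 137
Test divisors in increasing order:
  k=1: 47^1 = 47 mod 187
  k=2: 47^2 = 152 mod 187
  k=4: 47^4 = 103 mod 187
  k=5: 47^5 = 103 * 47 = 166 mod 187
  k=8: 47^8 = 137 mod 187
  k=10: 47^10 = 137 * 152 = 67 mod 187
  k=16: 47^16 = 69 mod 187
  k=20: 47^20 = 69 * 103 = 1 mod 187  <- first divisor giving 1
Order = 20

20


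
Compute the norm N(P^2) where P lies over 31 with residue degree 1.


N(P^a) = p^(a*f)
= 31^(2*1)
= 31^2
= 961

961


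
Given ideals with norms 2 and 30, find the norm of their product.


N(IJ) = N(I) * N(J)
= 2 * 30
= 60

60


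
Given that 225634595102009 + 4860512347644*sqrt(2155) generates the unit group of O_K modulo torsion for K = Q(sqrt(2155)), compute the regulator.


epsilon = 225634595102009 + 4860512347644*sqrt(2155)
= 4.5127e+14
R = ln(4.5127e+14)
= 33.7431

33.7431


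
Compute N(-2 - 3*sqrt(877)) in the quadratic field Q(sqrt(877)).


N(a + b*sqrt(d)) = a^2 - d*b^2
= (-2)^2 - (877)*(-3)^2
= 4 - 7893
= -7889

-7889


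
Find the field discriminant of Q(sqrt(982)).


For K = Q(sqrt(d)) with d squarefree: disc(K) = d if d = 1 mod 4, and disc(K) = 4d if d = 2 or 3 mod 4.
Here d = 982, and d mod 4 = 2.
d = 2 mod 4, not 1 (O_K = Z[sqrt(d)]), so disc(K) = 4d = 4 * (982) = 3928

3928


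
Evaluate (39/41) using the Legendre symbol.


p = 41 is prime, so compute (39/41) with the reciprocity algorithm (Jacobi-symbol steps: pull out 2s via (2/n), flip via reciprocity, reduce):
  reciprocity: (39/41) -> +(41/39)
  reduce: (2/39)
  pull out 2: (2/39) = +1  (since 39 mod 8 = 7)
  (1/39) = 1
Product of signs = 1
(39/41) = 1

1


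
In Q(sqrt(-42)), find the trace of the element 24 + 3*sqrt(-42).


Tr(a + b*sqrt(d)) = (a + b*sqrt(d)) + (a - b*sqrt(d)) = 2a
= 2 * (24)
= 48

48


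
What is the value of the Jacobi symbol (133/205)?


Compute (133/205) via quadratic reciprocity:
  reciprocity: (133/205) -> +(205/133)
  reduce: (72/133)
  pull out 2: (2/133) = -1  (since 133 mod 8 = 5)
  pull out 2: (2/133) = -1  (since 133 mod 8 = 5)
  pull out 2: (2/133) = -1  (since 133 mod 8 = 5)
  reciprocity: (9/133) -> +(133/9)
  reduce: (7/9)
  reciprocity: (7/9) -> +(9/7)
  reduce: (2/7)
  pull out 2: (2/7) = +1  (since 7 mod 8 = 7)
  (1/7) = 1
Product of signs = -1

-1


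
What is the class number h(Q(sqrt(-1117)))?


K = Q(sqrt(-1117)). d mod 4 = 3, so D = disc(K) = 4d = -4468
h(K) equals the number of primitive reduced positive-definite forms (a, b, c) = a*x^2 + b*x*y + c*y^2 with b^2 - 4ac = D,
where reduced means |b| <= a <= c, with b >= 0 whenever |b| = a or a = c, and primitive means gcd(a, b, c) = 1.
Reduced forces 3a^2 <= |D| = 4468, so 1 <= a <= 38; b must have the parity of D, and c = (b^2 - D)/(4a) must be an integer >= a.
Enumerate a = 1..38, b in [-a, a]:
  a=1: (1, 0, 1117)  [1]
  a=2: (2, 2, 559)  [1]
  a=3..10: none
  a=11: (11, -8, 103), (11, 8, 103)  [2]
  a=12: none
  a=13: (13, -2, 86), (13, 2, 86)  [2]
  a=14..18: none
  a=19: (19, -4, 59), (19, 4, 59)  [2]
  a=20..21: none
  a=22: (22, -14, 53), (22, 14, 53)  [2]
  a=23..25: none
  a=26: (26, -2, 43), (26, 2, 43)  [2]
  a=27..36: none
  a=37: (37, -34, 38), (37, 34, 38)  [2]
  a=38: none
Total reduced forms: 1 + 1 + 2 + 2 + 2 + 2 + 2 + 2 = 14
h = 14

14


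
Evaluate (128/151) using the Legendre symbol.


p = 151 is prime, so compute (128/151) with the reciprocity algorithm (Jacobi-symbol steps: pull out 2s via (2/n), flip via reciprocity, reduce):
  pull out 2: (2/151) = +1  (since 151 mod 8 = 7)
  pull out 2: (2/151) = +1  (since 151 mod 8 = 7)
  pull out 2: (2/151) = +1  (since 151 mod 8 = 7)
  pull out 2: (2/151) = +1  (since 151 mod 8 = 7)
  pull out 2: (2/151) = +1  (since 151 mod 8 = 7)
  pull out 2: (2/151) = +1  (since 151 mod 8 = 7)
  pull out 2: (2/151) = +1  (since 151 mod 8 = 7)
  (1/151) = 1
Product of signs = 1
(128/151) = 1

1


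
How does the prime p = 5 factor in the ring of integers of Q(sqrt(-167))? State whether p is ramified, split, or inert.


K = Q(sqrt(-167)). Since d mod 4 = 1, disc(K) = -167.
Check p | disc: -167 mod 5 = 3.
p does not divide disc. Compute Legendre symbol (d/p):
3^((5-1)/2) mod 5 = -1
(d/p) = -1, so p is inert: (p) stays prime with e=1, f=2, g=1.
Therefore p is inert.

inert


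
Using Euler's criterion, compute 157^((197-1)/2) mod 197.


p = 197 is prime and the exponent is (p-1)/2 = 98, so by Euler's criterion 157^98 = (157/197) = +1 or -1 mod 197.
Compute by square-and-multiply:
  98 = 64 + 32 + 2 (binary 1100010)
  Repeated squaring mod 197: 157^1 = 157, 157^2 = 24, 157^4 = 182, 157^8 = 28, 157^16 = 193, 157^32 = 16, 157^64 = 59
  157^98 = 157^64 * 157^32 * 157^2 = 59 * 16 * 24 mod 197
    59 * 16 = 944 = 156 mod 197
    156 * 24 = 3744 = 1 mod 197
  157^98 = 1 mod 197
Result 1: 157 is a quadratic residue mod 197.
157^98 mod 197 = 1

1


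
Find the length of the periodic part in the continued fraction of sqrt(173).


Run the CF algorithm for sqrt(173).
a_0 = floor(sqrt(173)) = 13; set m_0=0, q_0=1.
Recurrence: m' = q*a - m,  q' = (d - m'^2)/q,  a' = floor((a_0 + m')/q').
  step 1: m=13, q=4, a=6
  step 2: m=11, q=13, a=1
  step 3: m=2, q=13, a=1
  step 4: m=11, q=4, a=6
  step 5: m=13, q=1, a=26
a_5 = 2*a_0 = 26, so the period closes here.
sqrt(173) = [13; 6, 1, 1, 6, 26]
Period length = 5

5


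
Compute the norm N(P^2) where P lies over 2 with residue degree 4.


N(P^a) = p^(a*f)
= 2^(2*4)
= 2^8
= 256

256


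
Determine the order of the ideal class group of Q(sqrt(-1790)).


K = Q(sqrt(-1790)). d mod 4 = 2, so D = disc(K) = 4d = -7160
h(K) equals the number of primitive reduced positive-definite forms (a, b, c) = a*x^2 + b*x*y + c*y^2 with b^2 - 4ac = D,
where reduced means |b| <= a <= c, with b >= 0 whenever |b| = a or a = c, and primitive means gcd(a, b, c) = 1.
Reduced forces 3a^2 <= |D| = 7160, so 1 <= a <= 48; b must have the parity of D, and c = (b^2 - D)/(4a) must be an integer >= a.
Enumerate a = 1..48, b in [-a, a]:
  a=1: (1, 0, 1790)  [1]
  a=2: (2, 0, 895)  [1]
  a=3: (3, -2, 597), (3, 2, 597)  [2]
  a=4: none
  a=5: (5, 0, 358)  [1]
  a=6: (6, -4, 299), (6, 4, 299)  [2]
  a=7: (7, -6, 257), (7, 6, 257)  [2]
  a=8: none
  a=9: (9, -2, 199), (9, 2, 199)  [2]
  a=10: (10, 0, 179)  [1]
  a=11: (11, -10, 165), (11, 10, 165)  [2]
  a=12: none
  a=13: (13, -4, 138), (13, 4, 138)  [2]
  a=14: (14, -8, 129), (14, 8, 129)  [2]
  a=15: (15, -10, 121), (15, 10, 121)  [2]
  a=16..17: none
  a=18: (18, -16, 103), (18, 16, 103)  [2]
  a=19..20: none
  a=21: (21, -20, 90), (21, -8, 86), (21, 8, 86), (21, 20, 90)  [4]
  a=22: (22, -12, 83), (22, 12, 83)  [2]
  a=23: (23, -4, 78), (23, 4, 78)  [2]
  a=24..25: none
  a=26: (26, -4, 69), (26, 4, 69)  [2]
  a=27: (27, -20, 70), (27, 20, 70)  [2]
  a=28..29: none
  a=30: (30, -20, 63), (30, 20, 63)  [2]
  a=31: (31, -30, 65), (31, 30, 65)  [2]
  a=32: none
  a=33: (33, -32, 62), (33, -10, 55), (33, 10, 55), (33, 32, 62)  [4]
  a=34: none
  a=35: (35, -20, 54), (35, 20, 54)  [2]
  a=36..38: none
  a=39: (39, -22, 49), (39, -4, 46), (39, 4, 46), (39, 22, 49)  [4]
  a=40..41: none
  a=42: (42, -20, 45), (42, -8, 43), (42, 8, 43), (42, 20, 45)  [4]
  a=43..48: none
Total reduced forms: 1 + 1 + 2 + 1 + 2 + 2 + 2 + 1 + 2 + 2 + 2 + 2 + 2 + 4 + 2 + 2 + 2 + 2 + 2 + 2 + 4 + 2 + 4 + 4 = 52
h = 52

52


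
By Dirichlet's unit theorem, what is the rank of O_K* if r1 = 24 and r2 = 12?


By Dirichlet's unit theorem:
rank = r1 + r2 - 1
= 24 + 12 - 1
= 35

35


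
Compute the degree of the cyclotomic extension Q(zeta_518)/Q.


The degree equals Euler's totient phi(518).
518 = 2 * 7 * 37
phi(518) = 216

216


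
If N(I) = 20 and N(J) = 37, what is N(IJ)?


N(IJ) = N(I) * N(J)
= 20 * 37
= 740

740


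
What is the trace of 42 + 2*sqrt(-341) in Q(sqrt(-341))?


Tr(a + b*sqrt(d)) = (a + b*sqrt(d)) + (a - b*sqrt(d)) = 2a
= 2 * (42)
= 84

84


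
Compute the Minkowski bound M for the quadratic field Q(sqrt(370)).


d = 370, d mod 4 = 2, so disc(K) = 4d = 1480; |disc(K)| = 1480
Real quadratic field, so n = 2, s = r2 = 0, r1 = 2
M = (n!/n^n) * (4/pi)^s * sqrt(|disc(K)|) = (2!/2^2) * (4/pi)^0 * sqrt(1480)
= 0.5 * 1.000000 * 38.470768
= 19.2354

19.2354


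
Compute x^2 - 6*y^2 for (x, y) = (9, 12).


x^2 - d*y^2
= 9^2 - 6*12^2
= 81 - 864
= -783

-783


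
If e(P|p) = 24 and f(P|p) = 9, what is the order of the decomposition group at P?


|D_P| = e * f
= 24 * 9
= 216

216


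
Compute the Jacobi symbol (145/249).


Compute (145/249) via quadratic reciprocity:
  reciprocity: (145/249) -> +(249/145)
  reduce: (104/145)
  pull out 2: (2/145) = +1  (since 145 mod 8 = 1)
  pull out 2: (2/145) = +1  (since 145 mod 8 = 1)
  pull out 2: (2/145) = +1  (since 145 mod 8 = 1)
  reciprocity: (13/145) -> +(145/13)
  reduce: (2/13)
  pull out 2: (2/13) = -1  (since 13 mod 8 = 5)
  (1/13) = 1
Product of signs = -1

-1


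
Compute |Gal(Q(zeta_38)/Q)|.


|Gal(Q(zeta_38)/Q)| = phi(38)
= 18

18


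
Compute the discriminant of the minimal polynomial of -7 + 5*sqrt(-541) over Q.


The element -7 + 5*sqrt(-541) has minimal polynomial:
x^2 + 14*x + 13574
Discriminant = (14)^2 - 4*(13574)
= 196 - 54296
= -54100

-54100


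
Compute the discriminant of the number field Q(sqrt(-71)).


For K = Q(sqrt(d)) with d squarefree: disc(K) = d if d = 1 mod 4, and disc(K) = 4d if d = 2 or 3 mod 4.
Here d = -71, and d mod 4 = 1.
d = 1 mod 4 (O_K = Z[(1+sqrt(d))/2]), so disc(K) = d = -71

-71


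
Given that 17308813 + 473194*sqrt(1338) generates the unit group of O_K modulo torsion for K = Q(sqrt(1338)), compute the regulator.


epsilon = 17308813 + 473194*sqrt(1338)
= 3.4618e+07
R = ln(3.4618e+07)
= 17.3599

17.3599


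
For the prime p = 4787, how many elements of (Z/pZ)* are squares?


For prime p, the number of non-zero quadratic residues is (p-1)/2.
= (4787-1)/2
= 2393

2393


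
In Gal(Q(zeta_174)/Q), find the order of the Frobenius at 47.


The Frobenius at p in Gal(Q(zeta_n)/Q) = (Z/nZ)* is the class of p, so its order is ord_174(47), the smallest k >= 1 with 47^k = 1 mod 174.
n = 174 = 2 * 3 * 29, phi(174) = 56; the order divides phi(n).
Divisors of 56: 1, 2, 4, 7, 8, 14, 28, 56
Repeated squaring mod 174: 47^1 = 47, 47^2 = 121, 47^4 = 25, 47^8 = 103, 47^16 = 169, 47^32 = 25
Test divisors in increasing order:
  k=1: 47^1 = 47 mod 174
  k=2: 47^2 = 121 mod 174
  k=4: 47^4 = 25 mod 174
  k=7: 47^7 = 25 * 121 * 47 = 17 mod 174
  k=8: 47^8 = 103 mod 174
  k=14: 47^14 = 103 * 25 * 121 = 115 mod 174
  k=28: 47^28 = 169 * 103 * 25 = 1 mod 174  <- first divisor giving 1
Order = 28

28


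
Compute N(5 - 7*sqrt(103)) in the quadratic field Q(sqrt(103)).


N(a + b*sqrt(d)) = a^2 - d*b^2
= (5)^2 - (103)*(-7)^2
= 25 - 5047
= -5022

-5022


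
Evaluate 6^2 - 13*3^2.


x^2 - d*y^2
= 6^2 - 13*3^2
= 36 - 117
= -81

-81


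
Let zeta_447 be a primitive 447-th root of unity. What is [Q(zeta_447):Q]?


The degree equals Euler's totient phi(447).
447 = 3 * 149
phi(447) = 296

296


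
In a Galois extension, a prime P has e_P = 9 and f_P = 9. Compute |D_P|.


|D_P| = e * f
= 9 * 9
= 81

81


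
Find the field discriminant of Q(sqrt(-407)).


For K = Q(sqrt(d)) with d squarefree: disc(K) = d if d = 1 mod 4, and disc(K) = 4d if d = 2 or 3 mod 4.
Here d = -407, and d mod 4 = 1.
d = 1 mod 4 (O_K = Z[(1+sqrt(d))/2]), so disc(K) = d = -407

-407


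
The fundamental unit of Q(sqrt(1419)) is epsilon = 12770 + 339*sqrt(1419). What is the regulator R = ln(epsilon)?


epsilon = 12770 + 339*sqrt(1419)
= 25540.0000
R = ln(25540.0000)
= 10.1480

10.1480


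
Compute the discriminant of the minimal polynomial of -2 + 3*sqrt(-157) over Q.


The element -2 + 3*sqrt(-157) has minimal polynomial:
x^2 + 4*x + 1417
Discriminant = (4)^2 - 4*(1417)
= 16 - 5668
= -5652

-5652


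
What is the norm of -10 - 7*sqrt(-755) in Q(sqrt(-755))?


N(a + b*sqrt(d)) = a^2 - d*b^2
= (-10)^2 - (-755)*(-7)^2
= 100 + 36995
= 37095

37095


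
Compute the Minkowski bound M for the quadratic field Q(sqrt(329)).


d = 329, d mod 4 = 1, so disc(K) = d = 329; |disc(K)| = 329
Real quadratic field, so n = 2, s = r2 = 0, r1 = 2
M = (n!/n^n) * (4/pi)^s * sqrt(|disc(K)|) = (2!/2^2) * (4/pi)^0 * sqrt(329)
= 0.5 * 1.000000 * 18.138357
= 9.0692

9.0692


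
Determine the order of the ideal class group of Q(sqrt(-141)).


K = Q(sqrt(-141)). d mod 4 = 3, so D = disc(K) = 4d = -564
h(K) equals the number of primitive reduced positive-definite forms (a, b, c) = a*x^2 + b*x*y + c*y^2 with b^2 - 4ac = D,
where reduced means |b| <= a <= c, with b >= 0 whenever |b| = a or a = c, and primitive means gcd(a, b, c) = 1.
Reduced forces 3a^2 <= |D| = 564, so 1 <= a <= 13; b must have the parity of D, and c = (b^2 - D)/(4a) must be an integer >= a.
Enumerate a = 1..13, b in [-a, a]:
  a=1: (1, 0, 141)  [1]
  a=2: (2, 2, 71)  [1]
  a=3: (3, 0, 47)  [1]
  a=4: none
  a=5: (5, -4, 29), (5, 4, 29)  [2]
  a=6: (6, 6, 25)  [1]
  a=7..9: none
  a=10: (10, -6, 15), (10, 6, 15)  [2]
  a=11..13: none
Total reduced forms: 1 + 1 + 1 + 2 + 1 + 2 = 8
h = 8

8


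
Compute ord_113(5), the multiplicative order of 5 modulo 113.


We want ord_113(5), the smallest k >= 1 with 5^k = 1 mod 113.
n = 113 = 113, phi(113) = 112; the order divides phi(n).
Divisors of 112: 1, 2, 4, 7, 8, 14, 16, 28, 56, 112
Repeated squaring mod 113: 5^1 = 5, 5^2 = 25, 5^4 = 60, 5^8 = 97, 5^16 = 30, 5^32 = 109, 5^64 = 16
Test divisors in increasing order:
  k=1: 5^1 = 5 mod 113
  k=2: 5^2 = 25 mod 113
  k=4: 5^4 = 60 mod 113
  k=7: 5^7 = 60 * 25 * 5 = 42 mod 113
  k=8: 5^8 = 97 mod 113
  k=14: 5^14 = 97 * 60 * 25 = 69 mod 113
  k=16: 5^16 = 30 mod 113
  k=28: 5^28 = 30 * 97 * 60 = 15 mod 113
  k=56: 5^56 = 109 * 30 * 97 = 112 mod 113
  k=112: 5^112 = 16 * 109 * 30 = 1 mod 113  <- first divisor giving 1
Order = 112

112


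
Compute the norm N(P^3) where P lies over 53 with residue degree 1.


N(P^a) = p^(a*f)
= 53^(3*1)
= 53^3
= 148877

148877


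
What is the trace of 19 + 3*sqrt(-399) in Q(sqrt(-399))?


Tr(a + b*sqrt(d)) = (a + b*sqrt(d)) + (a - b*sqrt(d)) = 2a
= 2 * (19)
= 38

38


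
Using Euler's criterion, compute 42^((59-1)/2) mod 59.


p = 59 is prime and the exponent is (p-1)/2 = 29, so by Euler's criterion 42^29 = (42/59) = +1 or -1 mod 59.
Compute by square-and-multiply:
  29 = 16 + 8 + 4 + 1 (binary 11101)
  Repeated squaring mod 59: 42^1 = 42, 42^2 = 53, 42^4 = 36, 42^8 = 57, 42^16 = 4
  42^29 = 42^16 * 42^8 * 42^4 * 42^1 = 4 * 57 * 36 * 42 mod 59
    4 * 57 = 228 = 51 mod 59
    51 * 36 = 1836 = 7 mod 59
    7 * 42 = 294 = 58 mod 59
  42^29 = 58 mod 59
Result 58 = p - 1 = -1 mod 59: 42 is a quadratic non-residue mod 59. As a residue in [0, p-1] the value is 58.
42^29 mod 59 = 58

58


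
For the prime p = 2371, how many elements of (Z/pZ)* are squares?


For prime p, the number of non-zero quadratic residues is (p-1)/2.
= (2371-1)/2
= 1185

1185


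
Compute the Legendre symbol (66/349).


p = 349 is prime, so compute (66/349) with the reciprocity algorithm (Jacobi-symbol steps: pull out 2s via (2/n), flip via reciprocity, reduce):
  pull out 2: (2/349) = -1  (since 349 mod 8 = 5)
  reciprocity: (33/349) -> +(349/33)
  reduce: (19/33)
  reciprocity: (19/33) -> +(33/19)
  reduce: (14/19)
  pull out 2: (2/19) = -1  (since 19 mod 8 = 3)
  reciprocity: (7/19) -> -(19/7)
  reduce: (5/7)
  reciprocity: (5/7) -> +(7/5)
  reduce: (2/5)
  pull out 2: (2/5) = -1  (since 5 mod 8 = 5)
  (1/5) = 1
Product of signs = 1
(66/349) = 1

1


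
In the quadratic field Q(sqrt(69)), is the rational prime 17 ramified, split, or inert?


K = Q(sqrt(69)). Since d mod 4 = 1, disc(K) = 69.
Check p | disc: 69 mod 17 = 1.
p does not divide disc. Compute Legendre symbol (d/p):
1^((17-1)/2) mod 17 = 1
(d/p) = 1, so p splits: (p) = P*P' with e=1, f=1, g=2.
Therefore p is split.

split


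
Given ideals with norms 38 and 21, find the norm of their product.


N(IJ) = N(I) * N(J)
= 38 * 21
= 798

798


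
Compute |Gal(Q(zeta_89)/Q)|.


|Gal(Q(zeta_89)/Q)| = phi(89)
= 88

88


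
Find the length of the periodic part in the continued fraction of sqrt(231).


Run the CF algorithm for sqrt(231).
a_0 = floor(sqrt(231)) = 15; set m_0=0, q_0=1.
Recurrence: m' = q*a - m,  q' = (d - m'^2)/q,  a' = floor((a_0 + m')/q').
  step 1: m=15, q=6, a=5
  step 2: m=15, q=1, a=30
a_2 = 2*a_0 = 30, so the period closes here.
sqrt(231) = [15; 5, 30]
Period length = 2

2


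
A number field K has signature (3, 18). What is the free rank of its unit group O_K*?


By Dirichlet's unit theorem:
rank = r1 + r2 - 1
= 3 + 18 - 1
= 20

20


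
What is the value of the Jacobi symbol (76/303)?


Compute (76/303) via quadratic reciprocity:
  pull out 2: (2/303) = +1  (since 303 mod 8 = 7)
  pull out 2: (2/303) = +1  (since 303 mod 8 = 7)
  reciprocity: (19/303) -> -(303/19)
  reduce: (18/19)
  pull out 2: (2/19) = -1  (since 19 mod 8 = 3)
  reciprocity: (9/19) -> +(19/9)
  reduce: (1/9)
  (1/9) = 1
Product of signs = 1

1


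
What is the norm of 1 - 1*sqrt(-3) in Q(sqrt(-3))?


N(a + b*sqrt(d)) = a^2 - d*b^2
= (1)^2 - (-3)*(-1)^2
= 1 + 3
= 4

4


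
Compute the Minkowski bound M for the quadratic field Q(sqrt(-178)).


d = -178, d mod 4 = 2, so disc(K) = 4d = -712; |disc(K)| = 712
Imaginary quadratic field, so n = 2, s = r2 = 1, r1 = 0
M = (n!/n^n) * (4/pi)^s * sqrt(|disc(K)|) = (2!/2^2) * (4/pi)^1 * sqrt(712)
= 0.5 * 1.273240 * 26.683328
= 16.9871

16.9871


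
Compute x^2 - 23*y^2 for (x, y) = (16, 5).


x^2 - d*y^2
= 16^2 - 23*5^2
= 256 - 575
= -319

-319


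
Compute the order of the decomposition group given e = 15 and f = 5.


|D_P| = e * f
= 15 * 5
= 75

75


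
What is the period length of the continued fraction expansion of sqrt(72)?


Run the CF algorithm for sqrt(72).
a_0 = floor(sqrt(72)) = 8; set m_0=0, q_0=1.
Recurrence: m' = q*a - m,  q' = (d - m'^2)/q,  a' = floor((a_0 + m')/q').
  step 1: m=8, q=8, a=2
  step 2: m=8, q=1, a=16
a_2 = 2*a_0 = 16, so the period closes here.
sqrt(72) = [8; 2, 16]
Period length = 2

2


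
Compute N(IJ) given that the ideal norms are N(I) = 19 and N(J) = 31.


N(IJ) = N(I) * N(J)
= 19 * 31
= 589

589


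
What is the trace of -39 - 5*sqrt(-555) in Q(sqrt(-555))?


Tr(a + b*sqrt(d)) = (a + b*sqrt(d)) + (a - b*sqrt(d)) = 2a
= 2 * (-39)
= -78

-78


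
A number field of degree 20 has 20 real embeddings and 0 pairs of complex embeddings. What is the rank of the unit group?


By Dirichlet's unit theorem:
rank = r1 + r2 - 1
= 20 + 0 - 1
= 19

19


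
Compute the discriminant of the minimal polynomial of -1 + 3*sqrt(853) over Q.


The element -1 + 3*sqrt(853) has minimal polynomial:
x^2 + 2*x - 7676
Discriminant = (2)^2 - 4*(-7676)
= 4 + 30704
= 30708

30708


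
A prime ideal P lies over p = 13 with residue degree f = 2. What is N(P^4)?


N(P^a) = p^(a*f)
= 13^(4*2)
= 13^8
= 815730721

815730721


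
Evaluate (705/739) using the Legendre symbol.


p = 739 is prime, so compute (705/739) with the reciprocity algorithm (Jacobi-symbol steps: pull out 2s via (2/n), flip via reciprocity, reduce):
  reciprocity: (705/739) -> +(739/705)
  reduce: (34/705)
  pull out 2: (2/705) = +1  (since 705 mod 8 = 1)
  reciprocity: (17/705) -> +(705/17)
  reduce: (8/17)
  pull out 2: (2/17) = +1  (since 17 mod 8 = 1)
  pull out 2: (2/17) = +1  (since 17 mod 8 = 1)
  pull out 2: (2/17) = +1  (since 17 mod 8 = 1)
  (1/17) = 1
Product of signs = 1
(705/739) = 1

1


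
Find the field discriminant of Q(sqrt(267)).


For K = Q(sqrt(d)) with d squarefree: disc(K) = d if d = 1 mod 4, and disc(K) = 4d if d = 2 or 3 mod 4.
Here d = 267, and d mod 4 = 3.
d = 3 mod 4, not 1 (O_K = Z[sqrt(d)]), so disc(K) = 4d = 4 * (267) = 1068

1068


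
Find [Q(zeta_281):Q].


The degree equals Euler's totient phi(281).
281 = 281
phi(281) = 280

280


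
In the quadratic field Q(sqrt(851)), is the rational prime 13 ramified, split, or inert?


K = Q(sqrt(851)). Since d mod 4 = 3, disc(K) = 3404.
Check p | disc: 3404 mod 13 = 11.
p does not divide disc. Compute Legendre symbol (d/p):
6^((13-1)/2) mod 13 = -1
(d/p) = -1, so p is inert: (p) stays prime with e=1, f=2, g=1.
Therefore p is inert.

inert


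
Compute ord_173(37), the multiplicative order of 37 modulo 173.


We want ord_173(37), the smallest k >= 1 with 37^k = 1 mod 173.
n = 173 = 173, phi(173) = 172; the order divides phi(n).
Divisors of 172: 1, 2, 4, 43, 86, 172
Repeated squaring mod 173: 37^1 = 37, 37^2 = 158, 37^4 = 52, 37^8 = 109, 37^16 = 117, 37^32 = 22, 37^64 = 138, 37^128 = 14
Test divisors in increasing order:
  k=1: 37^1 = 37 mod 173
  k=2: 37^2 = 158 mod 173
  k=4: 37^4 = 52 mod 173
  k=43: 37^43 = 22 * 109 * 158 * 37 = 172 mod 173
  k=86: 37^86 = 138 * 117 * 52 * 158 = 1 mod 173  <- first divisor giving 1
Order = 86

86


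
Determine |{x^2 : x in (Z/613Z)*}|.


For prime p, the number of non-zero quadratic residues is (p-1)/2.
= (613-1)/2
= 306

306


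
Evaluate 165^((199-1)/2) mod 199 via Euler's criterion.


p = 199 is prime and the exponent is (p-1)/2 = 99, so by Euler's criterion 165^99 = (165/199) = +1 or -1 mod 199.
Compute by square-and-multiply:
  99 = 64 + 32 + 2 + 1 (binary 1100011)
  Repeated squaring mod 199: 165^1 = 165, 165^2 = 161, 165^4 = 51, 165^8 = 14, 165^16 = 196, 165^32 = 9, 165^64 = 81
  165^99 = 165^64 * 165^32 * 165^2 * 165^1 = 81 * 9 * 161 * 165 mod 199
    81 * 9 = 729 = 132 mod 199
    132 * 161 = 21252 = 158 mod 199
    158 * 165 = 26070 = 1 mod 199
  165^99 = 1 mod 199
Result 1: 165 is a quadratic residue mod 199.
165^99 mod 199 = 1

1


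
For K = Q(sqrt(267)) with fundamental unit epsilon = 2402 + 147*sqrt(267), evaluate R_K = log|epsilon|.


epsilon = 2402 + 147*sqrt(267)
= 4803.9998
R = ln(4803.9998)
= 8.4772

8.4772


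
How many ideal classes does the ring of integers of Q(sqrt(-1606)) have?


K = Q(sqrt(-1606)). d mod 4 = 2, so D = disc(K) = 4d = -6424
h(K) equals the number of primitive reduced positive-definite forms (a, b, c) = a*x^2 + b*x*y + c*y^2 with b^2 - 4ac = D,
where reduced means |b| <= a <= c, with b >= 0 whenever |b| = a or a = c, and primitive means gcd(a, b, c) = 1.
Reduced forces 3a^2 <= |D| = 6424, so 1 <= a <= 46; b must have the parity of D, and c = (b^2 - D)/(4a) must be an integer >= a.
Enumerate a = 1..46, b in [-a, a]:
  a=1: (1, 0, 1606)  [1]
  a=2: (2, 0, 803)  [1]
  a=3..4: none
  a=5: (5, -4, 322), (5, 4, 322)  [2]
  a=6: none
  a=7: (7, -4, 230), (7, 4, 230)  [2]
  a=8..9: none
  a=10: (10, -4, 161), (10, 4, 161)  [2]
  a=11: (11, 0, 146)  [1]
  a=12..13: none
  a=14: (14, -4, 115), (14, 4, 115)  [2]
  a=15..16: none
  a=17: (17, -6, 95), (17, 6, 95)  [2]
  a=18: none
  a=19: (19, -6, 85), (19, 6, 85)  [2]
  a=20..21: none
  a=22: (22, 0, 73)  [1]
  a=23: (23, -4, 70), (23, 4, 70)  [2]
  a=24: none
  a=25: (25, -24, 70), (25, 24, 70)  [2]
  a=26..33: none
  a=34: (34, -28, 53), (34, 28, 53)  [2]
  a=35: (35, -24, 50), (35, -4, 46), (35, 4, 46), (35, 24, 50)  [4]
  a=36..37: none
  a=38: (38, -32, 49), (38, 32, 49)  [2]
  a=39..46: none
Total reduced forms: 1 + 1 + 2 + 2 + 2 + 1 + 2 + 2 + 2 + 1 + 2 + 2 + 2 + 4 + 2 = 28
h = 28

28


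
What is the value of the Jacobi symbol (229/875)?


Compute (229/875) via quadratic reciprocity:
  reciprocity: (229/875) -> +(875/229)
  reduce: (188/229)
  pull out 2: (2/229) = -1  (since 229 mod 8 = 5)
  pull out 2: (2/229) = -1  (since 229 mod 8 = 5)
  reciprocity: (47/229) -> +(229/47)
  reduce: (41/47)
  reciprocity: (41/47) -> +(47/41)
  reduce: (6/41)
  pull out 2: (2/41) = +1  (since 41 mod 8 = 1)
  reciprocity: (3/41) -> +(41/3)
  reduce: (2/3)
  pull out 2: (2/3) = -1  (since 3 mod 8 = 3)
  (1/3) = 1
Product of signs = -1

-1


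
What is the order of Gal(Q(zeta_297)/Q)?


|Gal(Q(zeta_297)/Q)| = phi(297)
= 180

180


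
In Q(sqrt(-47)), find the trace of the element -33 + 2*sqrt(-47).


Tr(a + b*sqrt(d)) = (a + b*sqrt(d)) + (a - b*sqrt(d)) = 2a
= 2 * (-33)
= -66

-66


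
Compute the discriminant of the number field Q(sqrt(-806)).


For K = Q(sqrt(d)) with d squarefree: disc(K) = d if d = 1 mod 4, and disc(K) = 4d if d = 2 or 3 mod 4.
Here d = -806, and d mod 4 = 2.
d = 2 mod 4, not 1 (O_K = Z[sqrt(d)]), so disc(K) = 4d = 4 * (-806) = -3224

-3224


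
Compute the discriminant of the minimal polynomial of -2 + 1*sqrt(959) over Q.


The element -2 + 1*sqrt(959) has minimal polynomial:
x^2 + 4*x - 955
Discriminant = (4)^2 - 4*(-955)
= 16 + 3820
= 3836

3836


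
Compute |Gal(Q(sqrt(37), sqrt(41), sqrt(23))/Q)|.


The 3 square roots of distinct primes are multiplicatively independent over Q,
so [K:Q] = 2^3 and Gal(K/Q) is isomorphic to (Z/2Z)^3.
|Gal| = 2^3 = 8

8


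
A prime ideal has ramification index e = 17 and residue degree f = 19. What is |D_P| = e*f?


|D_P| = e * f
= 17 * 19
= 323

323


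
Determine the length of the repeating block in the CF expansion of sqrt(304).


Run the CF algorithm for sqrt(304).
a_0 = floor(sqrt(304)) = 17; set m_0=0, q_0=1.
Recurrence: m' = q*a - m,  q' = (d - m'^2)/q,  a' = floor((a_0 + m')/q').
  step 1: m=17, q=15, a=2
  step 2: m=13, q=9, a=3
  step 3: m=14, q=12, a=2
  step 4: m=10, q=17, a=1
  step 5: m=7, q=15, a=1
  step 6: m=8, q=16, a=1
  step 7: m=8, q=15, a=1
  step 8: m=7, q=17, a=1
  step 9: m=10, q=12, a=2
  step 10: m=14, q=9, a=3
  step 11: m=13, q=15, a=2
  step 12: m=17, q=1, a=34
a_12 = 2*a_0 = 34, so the period closes here.
sqrt(304) = [17; 2, 3, 2, 1, 1, 1, 1, 1, 2, 3, 2, 34]
Period length = 12

12


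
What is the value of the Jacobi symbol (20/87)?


Compute (20/87) via quadratic reciprocity:
  pull out 2: (2/87) = +1  (since 87 mod 8 = 7)
  pull out 2: (2/87) = +1  (since 87 mod 8 = 7)
  reciprocity: (5/87) -> +(87/5)
  reduce: (2/5)
  pull out 2: (2/5) = -1  (since 5 mod 8 = 5)
  (1/5) = 1
Product of signs = -1

-1


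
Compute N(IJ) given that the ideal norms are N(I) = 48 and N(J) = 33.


N(IJ) = N(I) * N(J)
= 48 * 33
= 1584

1584


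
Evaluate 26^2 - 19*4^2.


x^2 - d*y^2
= 26^2 - 19*4^2
= 676 - 304
= 372

372


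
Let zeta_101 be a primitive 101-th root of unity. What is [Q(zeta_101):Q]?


The degree equals Euler's totient phi(101).
101 = 101
phi(101) = 100

100


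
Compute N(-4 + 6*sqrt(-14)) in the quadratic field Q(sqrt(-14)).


N(a + b*sqrt(d)) = a^2 - d*b^2
= (-4)^2 - (-14)*(6)^2
= 16 + 504
= 520

520


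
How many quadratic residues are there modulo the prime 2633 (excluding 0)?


For prime p, the number of non-zero quadratic residues is (p-1)/2.
= (2633-1)/2
= 1316

1316


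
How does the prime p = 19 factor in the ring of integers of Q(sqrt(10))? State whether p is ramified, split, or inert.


K = Q(sqrt(10)). Since d mod 4 = 2, disc(K) = 40.
Check p | disc: 40 mod 19 = 2.
p does not divide disc. Compute Legendre symbol (d/p):
10^((19-1)/2) mod 19 = -1
(d/p) = -1, so p is inert: (p) stays prime with e=1, f=2, g=1.
Therefore p is inert.

inert


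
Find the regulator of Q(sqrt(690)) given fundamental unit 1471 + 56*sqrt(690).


epsilon = 1471 + 56*sqrt(690)
= 2941.9997
R = ln(2941.9997)
= 7.9868

7.9868


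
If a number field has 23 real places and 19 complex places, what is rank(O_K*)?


By Dirichlet's unit theorem:
rank = r1 + r2 - 1
= 23 + 19 - 1
= 41

41


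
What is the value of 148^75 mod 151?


p = 151 is prime and the exponent is (p-1)/2 = 75, so by Euler's criterion 148^75 = (148/151) = +1 or -1 mod 151.
Compute by square-and-multiply:
  75 = 64 + 8 + 2 + 1 (binary 1001011)
  Repeated squaring mod 151: 148^1 = 148, 148^2 = 9, 148^4 = 81, 148^8 = 68, 148^16 = 94, 148^32 = 78, 148^64 = 44
  148^75 = 148^64 * 148^8 * 148^2 * 148^1 = 44 * 68 * 9 * 148 mod 151
    44 * 68 = 2992 = 123 mod 151
    123 * 9 = 1107 = 50 mod 151
    50 * 148 = 7400 = 1 mod 151
  148^75 = 1 mod 151
Result 1: 148 is a quadratic residue mod 151.
148^75 mod 151 = 1

1


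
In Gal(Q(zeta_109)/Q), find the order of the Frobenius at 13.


The Frobenius at p in Gal(Q(zeta_n)/Q) = (Z/nZ)* is the class of p, so its order is ord_109(13), the smallest k >= 1 with 13^k = 1 mod 109.
n = 109 = 109, phi(109) = 108; the order divides phi(n).
Divisors of 108: 1, 2, 3, 4, 6, 9, 12, 18, 27, 36, 54, 108
Repeated squaring mod 109: 13^1 = 13, 13^2 = 60, 13^4 = 3, 13^8 = 9, 13^16 = 81, 13^32 = 21, 13^64 = 5
Test divisors in increasing order:
  k=1: 13^1 = 13 mod 109
  k=2: 13^2 = 60 mod 109
  k=3: 13^3 = 60 * 13 = 17 mod 109
  k=4: 13^4 = 3 mod 109
  k=6: 13^6 = 3 * 60 = 71 mod 109
  k=9: 13^9 = 9 * 13 = 8 mod 109
  k=12: 13^12 = 9 * 3 = 27 mod 109
  k=18: 13^18 = 81 * 60 = 64 mod 109
  k=27: 13^27 = 81 * 9 * 60 * 13 = 76 mod 109
  k=36: 13^36 = 21 * 3 = 63 mod 109
  k=54: 13^54 = 21 * 81 * 3 * 60 = 108 mod 109
  k=108: 13^108 = 5 * 21 * 9 * 3 = 1 mod 109  <- first divisor giving 1
Order = 108

108


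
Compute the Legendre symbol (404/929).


p = 929 is prime, so compute (404/929) with the reciprocity algorithm (Jacobi-symbol steps: pull out 2s via (2/n), flip via reciprocity, reduce):
  pull out 2: (2/929) = +1  (since 929 mod 8 = 1)
  pull out 2: (2/929) = +1  (since 929 mod 8 = 1)
  reciprocity: (101/929) -> +(929/101)
  reduce: (20/101)
  pull out 2: (2/101) = -1  (since 101 mod 8 = 5)
  pull out 2: (2/101) = -1  (since 101 mod 8 = 5)
  reciprocity: (5/101) -> +(101/5)
  reduce: (1/5)
  (1/5) = 1
Product of signs = 1
(404/929) = 1

1


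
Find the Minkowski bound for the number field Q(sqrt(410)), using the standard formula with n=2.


d = 410, d mod 4 = 2, so disc(K) = 4d = 1640; |disc(K)| = 1640
Real quadratic field, so n = 2, s = r2 = 0, r1 = 2
M = (n!/n^n) * (4/pi)^s * sqrt(|disc(K)|) = (2!/2^2) * (4/pi)^0 * sqrt(1640)
= 0.5 * 1.000000 * 40.496913
= 20.2485

20.2485


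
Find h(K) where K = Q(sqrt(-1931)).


K = Q(sqrt(-1931)). d mod 4 = 1, so D = disc(K) = d = -1931
h(K) equals the number of primitive reduced positive-definite forms (a, b, c) = a*x^2 + b*x*y + c*y^2 with b^2 - 4ac = D,
where reduced means |b| <= a <= c, with b >= 0 whenever |b| = a or a = c, and primitive means gcd(a, b, c) = 1.
Reduced forces 3a^2 <= |D| = 1931, so 1 <= a <= 25; b must have the parity of D, and c = (b^2 - D)/(4a) must be an integer >= a.
Enumerate a = 1..25, b in [-a, a]:
  a=1: (1, 1, 483)  [1]
  a=2: none
  a=3: (3, -1, 161), (3, 1, 161)  [2]
  a=4: none
  a=5: (5, -3, 97), (5, 3, 97)  [2]
  a=6: none
  a=7: (7, -1, 69), (7, 1, 69)  [2]
  a=8: none
  a=9: (9, -7, 55), (9, 7, 55)  [2]
  a=10: none
  a=11: (11, -7, 45), (11, 7, 45)  [2]
  a=12..14: none
  a=15: (15, -13, 35), (15, -7, 33), (15, 7, 33), (15, 13, 35)  [4]
  a=16..18: none
  a=19: (19, -11, 27), (19, 11, 27)  [2]
  a=20: none
  a=21: (21, -13, 25), (21, -1, 23), (21, 1, 23), (21, 13, 25)  [4]
  a=22..25: none
Total reduced forms: 1 + 2 + 2 + 2 + 2 + 2 + 4 + 2 + 4 = 21
h = 21

21


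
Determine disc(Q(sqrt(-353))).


For K = Q(sqrt(d)) with d squarefree: disc(K) = d if d = 1 mod 4, and disc(K) = 4d if d = 2 or 3 mod 4.
Here d = -353, and d mod 4 = 3.
d = 3 mod 4, not 1 (O_K = Z[sqrt(d)]), so disc(K) = 4d = 4 * (-353) = -1412

-1412
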